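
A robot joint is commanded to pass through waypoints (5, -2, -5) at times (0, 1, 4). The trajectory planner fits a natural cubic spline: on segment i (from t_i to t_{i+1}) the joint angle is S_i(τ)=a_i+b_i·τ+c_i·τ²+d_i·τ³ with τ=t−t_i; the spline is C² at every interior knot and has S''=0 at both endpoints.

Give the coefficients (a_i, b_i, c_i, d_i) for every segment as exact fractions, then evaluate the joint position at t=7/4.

  seg 0: a=5 b=-31/4 c=0 d=3/4
  seg 1: a=-2 b=-11/2 c=9/4 d=-1/4
S(7/4) = -1271/256

Δ: Δ0=-7, Δ1=-1
row 1: diag=8, rhs=36; c'=3/8, d'=9/2
back: M1=9/2
M: M0=0, M1=9/2, M2=0
seg 0: a=5, c=M0/2=0, d=(M1−M0)/(6·1)=3/4, b=Δ0−h0·(2M0+M1)/6=-31/4
seg 1: a=-2, c=M1/2=9/4, d=(M2−M1)/(6·3)=-1/4, b=Δ1−h1·(2M1+M2)/6=-11/2
t_q=7/4 → seg 1, τ=3/4; S=-2+-11/2·τ+9/4·τ²+-1/4·τ³=-1271/256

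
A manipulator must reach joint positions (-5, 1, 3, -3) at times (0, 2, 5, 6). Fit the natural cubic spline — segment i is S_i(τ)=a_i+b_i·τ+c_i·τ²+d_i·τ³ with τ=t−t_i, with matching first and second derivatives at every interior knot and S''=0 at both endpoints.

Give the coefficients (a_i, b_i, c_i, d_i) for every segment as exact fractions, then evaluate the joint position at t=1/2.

  seg 0: a=-5 b=631/213 c=0 d=2/213
  seg 1: a=1 b=655/213 c=4/71 d=-61/213
  seg 2: a=3 b=-920/213 c=-179/71 d=179/213
S(1/2) = -999/284

Δ: Δ0=3, Δ1=2/3, Δ2=-6
row 1: diag=10, rhs=-14; c'=3/10, d'=-7/5
row 2: denom=8−3·3/10=71/10; d'=(-40−3·-7/5)/(71/10)=-358/71
back: M2=-358/71
back: M1=-7/5−3/10·-358/71=8/71
M: M0=0, M1=8/71, M2=-358/71, M3=0
seg 0: a=-5, c=M0/2=0, d=(M1−M0)/(6·2)=2/213, b=Δ0−h0·(2M0+M1)/6=631/213
seg 1: a=1, c=M1/2=4/71, d=(M2−M1)/(6·3)=-61/213, b=Δ1−h1·(2M1+M2)/6=655/213
seg 2: a=3, c=M2/2=-179/71, d=(M3−M2)/(6·1)=179/213, b=Δ2−h2·(2M2+M3)/6=-920/213
t_q=1/2 → seg 0, τ=1/2; S=-5+631/213·τ+0·τ²+2/213·τ³=-999/284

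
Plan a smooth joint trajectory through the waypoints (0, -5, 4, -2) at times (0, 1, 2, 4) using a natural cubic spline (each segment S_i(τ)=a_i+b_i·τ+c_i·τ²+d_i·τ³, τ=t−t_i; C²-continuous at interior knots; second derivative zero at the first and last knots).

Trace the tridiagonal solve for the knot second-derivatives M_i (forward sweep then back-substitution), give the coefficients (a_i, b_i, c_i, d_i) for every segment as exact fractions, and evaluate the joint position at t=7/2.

  seg 0: a=0 b=-211/23 c=0 d=96/23
  seg 1: a=-5 b=77/23 c=288/23 d=-158/23
  seg 2: a=4 b=179/23 c=-186/23 d=31/23
S(7/2) = 373/184

Δ: Δ0=-5, Δ1=9, Δ2=-3
row 1: diag=4, rhs=84; c'=1/4, d'=21
row 2: denom=6−1·1/4=23/4; d'=(-72−1·21)/(23/4)=-372/23
back: M2=-372/23
back: M1=21−1/4·-372/23=576/23
M: M0=0, M1=576/23, M2=-372/23, M3=0
seg 0: a=0, c=M0/2=0, d=(M1−M0)/(6·1)=96/23, b=Δ0−h0·(2M0+M1)/6=-211/23
seg 1: a=-5, c=M1/2=288/23, d=(M2−M1)/(6·1)=-158/23, b=Δ1−h1·(2M1+M2)/6=77/23
seg 2: a=4, c=M2/2=-186/23, d=(M3−M2)/(6·2)=31/23, b=Δ2−h2·(2M2+M3)/6=179/23
t_q=7/2 → seg 2, τ=3/2; S=4+179/23·τ+-186/23·τ²+31/23·τ³=373/184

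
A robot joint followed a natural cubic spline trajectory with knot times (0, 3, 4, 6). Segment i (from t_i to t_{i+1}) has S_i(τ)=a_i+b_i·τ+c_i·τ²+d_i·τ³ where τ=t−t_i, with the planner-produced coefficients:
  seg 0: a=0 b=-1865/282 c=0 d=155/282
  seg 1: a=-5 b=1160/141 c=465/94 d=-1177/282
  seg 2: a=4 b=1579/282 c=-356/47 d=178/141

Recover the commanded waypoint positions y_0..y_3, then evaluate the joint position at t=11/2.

y_0=0 y_1=-5 y_2=4 y_3=-5
S(11/2) = -18/47

y_0 = S_0(0) = a_0 = 0
y_1 = S_1(0) = a_1 = -5
y_2 = S_2(0) = a_2 = 4
y_3 = S_2(2) = -5
t_q=11/2 is in segment 2 (τ=3/2); S_2(τ)=-18/47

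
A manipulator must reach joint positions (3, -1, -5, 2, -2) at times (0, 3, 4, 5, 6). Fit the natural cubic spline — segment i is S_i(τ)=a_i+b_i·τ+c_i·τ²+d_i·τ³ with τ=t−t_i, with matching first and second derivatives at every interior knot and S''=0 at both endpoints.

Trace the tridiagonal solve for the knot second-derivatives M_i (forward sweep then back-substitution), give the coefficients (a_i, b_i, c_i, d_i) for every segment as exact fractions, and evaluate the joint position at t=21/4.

Δ: Δ0=-4/3, Δ1=-4, Δ2=7, Δ3=-4
row 1: diag=8, rhs=-16; c'=1/8, d'=-2
row 2: denom=4−1·1/8=31/8; d'=(66−1·-2)/(31/8)=544/31
row 3: denom=4−1·8/31=116/31; d'=(-66−1·544/31)/(116/31)=-1295/58
back: M3=-1295/58
back: M2=544/31−8/31·-1295/58=676/29
back: M1=-2−1/8·676/29=-285/58
M: M0=0, M1=-285/58, M2=676/29, M3=-1295/58, M4=0
seg 0: a=3, c=M0/2=0, d=(M1−M0)/(6·3)=-95/348, b=Δ0−h0·(2M0+M1)/6=391/348
seg 1: a=-1, c=M1/2=-285/116, d=(M2−M1)/(6·1)=1637/348, b=Δ1−h1·(2M1+M2)/6=-1087/174
seg 2: a=-5, c=M2/2=338/29, d=(M3−M2)/(6·1)=-2647/348, b=Δ2−h2·(2M2+M3)/6=1027/348
seg 3: a=2, c=M3/2=-1295/116, d=(M4−M3)/(6·1)=1295/348, b=Δ3−h3·(2M3+M4)/6=599/174
t_q=21/4 → seg 3, τ=1/4; S=2+599/174·τ+-1295/116·τ²+1295/348·τ³=16489/7424

  seg 0: a=3 b=391/348 c=0 d=-95/348
  seg 1: a=-1 b=-1087/174 c=-285/116 d=1637/348
  seg 2: a=-5 b=1027/348 c=338/29 d=-2647/348
  seg 3: a=2 b=599/174 c=-1295/116 d=1295/348
S(21/4) = 16489/7424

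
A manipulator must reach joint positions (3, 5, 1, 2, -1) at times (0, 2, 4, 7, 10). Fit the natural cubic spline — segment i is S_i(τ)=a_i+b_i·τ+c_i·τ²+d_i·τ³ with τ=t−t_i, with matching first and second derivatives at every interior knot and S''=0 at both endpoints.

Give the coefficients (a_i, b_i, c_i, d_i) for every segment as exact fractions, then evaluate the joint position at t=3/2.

  seg 0: a=3 b=817/420 c=0 d=-397/1680
  seg 1: a=5 b=-187/210 c=-397/280 d=145/336
  seg 2: a=1 b=-83/60 c=41/35 d=-151/756
  seg 3: a=2 b=53/210 c=-263/420 d=263/3780
S(3/2) = 3277/640

Δ: Δ0=1, Δ1=-2, Δ2=1/3, Δ3=-1
row 1: diag=8, rhs=-18; c'=1/4, d'=-9/4
row 2: denom=10−2·1/4=19/2; d'=(14−2·-9/4)/(19/2)=37/19
row 3: denom=12−3·6/19=210/19; d'=(-8−3·37/19)/(210/19)=-263/210
back: M3=-263/210
back: M2=37/19−6/19·-263/210=82/35
back: M1=-9/4−1/4·82/35=-397/140
M: M0=0, M1=-397/140, M2=82/35, M3=-263/210, M4=0
seg 0: a=3, c=M0/2=0, d=(M1−M0)/(6·2)=-397/1680, b=Δ0−h0·(2M0+M1)/6=817/420
seg 1: a=5, c=M1/2=-397/280, d=(M2−M1)/(6·2)=145/336, b=Δ1−h1·(2M1+M2)/6=-187/210
seg 2: a=1, c=M2/2=41/35, d=(M3−M2)/(6·3)=-151/756, b=Δ2−h2·(2M2+M3)/6=-83/60
seg 3: a=2, c=M3/2=-263/420, d=(M4−M3)/(6·3)=263/3780, b=Δ3−h3·(2M3+M4)/6=53/210
t_q=3/2 → seg 0, τ=3/2; S=3+817/420·τ+0·τ²+-397/1680·τ³=3277/640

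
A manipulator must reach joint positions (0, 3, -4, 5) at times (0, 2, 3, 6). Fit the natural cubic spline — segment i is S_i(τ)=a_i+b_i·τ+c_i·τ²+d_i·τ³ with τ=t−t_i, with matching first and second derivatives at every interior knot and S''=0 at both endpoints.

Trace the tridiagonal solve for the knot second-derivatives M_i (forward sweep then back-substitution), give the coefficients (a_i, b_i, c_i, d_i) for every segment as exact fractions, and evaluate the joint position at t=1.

Δ: Δ0=3/2, Δ1=-7, Δ2=3
row 1: diag=6, rhs=-51; c'=1/6, d'=-17/2
row 2: denom=8−1·1/6=47/6; d'=(60−1·-17/2)/(47/6)=411/47
back: M2=411/47
back: M1=-17/2−1/6·411/47=-468/47
M: M0=0, M1=-468/47, M2=411/47, M3=0
seg 0: a=0, c=M0/2=0, d=(M1−M0)/(6·2)=-39/47, b=Δ0−h0·(2M0+M1)/6=453/94
seg 1: a=3, c=M1/2=-234/47, d=(M2−M1)/(6·1)=293/94, b=Δ1−h1·(2M1+M2)/6=-483/94
seg 2: a=-4, c=M2/2=411/94, d=(M3−M2)/(6·3)=-137/282, b=Δ2−h2·(2M2+M3)/6=-270/47
t_q=1 → seg 0, τ=1; S=0+453/94·τ+0·τ²+-39/47·τ³=375/94

  seg 0: a=0 b=453/94 c=0 d=-39/47
  seg 1: a=3 b=-483/94 c=-234/47 d=293/94
  seg 2: a=-4 b=-270/47 c=411/94 d=-137/282
S(1) = 375/94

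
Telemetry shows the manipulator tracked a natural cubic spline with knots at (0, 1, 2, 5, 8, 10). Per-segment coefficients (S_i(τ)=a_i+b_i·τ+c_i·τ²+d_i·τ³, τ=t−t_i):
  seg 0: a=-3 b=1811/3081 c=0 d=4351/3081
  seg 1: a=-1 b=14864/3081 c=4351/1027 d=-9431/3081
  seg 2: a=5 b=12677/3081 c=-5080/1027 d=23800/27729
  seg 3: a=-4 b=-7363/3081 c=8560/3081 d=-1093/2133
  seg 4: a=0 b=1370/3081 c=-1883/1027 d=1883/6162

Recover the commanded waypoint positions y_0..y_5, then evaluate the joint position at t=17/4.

y_0=-3 y_1=-1 y_2=5 y_3=-4 y_4=0 y_5=-4
S(17/4) = -8273/8216

y_0 = S_0(0) = a_0 = -3
y_1 = S_1(0) = a_1 = -1
y_2 = S_2(0) = a_2 = 5
y_3 = S_3(0) = a_3 = -4
y_4 = S_4(0) = a_4 = 0
y_5 = S_4(2) = -4
t_q=17/4 is in segment 2 (τ=9/4); S_2(τ)=-8273/8216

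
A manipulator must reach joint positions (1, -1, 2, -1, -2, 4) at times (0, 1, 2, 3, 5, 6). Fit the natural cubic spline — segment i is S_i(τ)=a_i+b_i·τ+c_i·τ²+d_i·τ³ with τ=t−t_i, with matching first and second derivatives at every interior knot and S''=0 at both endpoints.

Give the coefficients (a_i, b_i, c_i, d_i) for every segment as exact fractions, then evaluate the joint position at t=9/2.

  seg 0: a=1 b=-143/38 c=0 d=67/38
  seg 1: a=-1 b=29/19 c=201/38 d=-145/38
  seg 2: a=2 b=25/38 c=-117/19 d=5/2
  seg 3: a=-1 b=-79/19 c=51/38 d=37/152
  seg 4: a=-2 b=157/38 c=213/76 d=-71/76
S(9/2) = -4129/1216

Δ: Δ0=-2, Δ1=3, Δ2=-3, Δ3=-1/2, Δ4=6
row 1: diag=4, rhs=30; c'=1/4, d'=15/2
row 2: denom=4−1·1/4=15/4; d'=(-36−1·15/2)/(15/4)=-58/5
row 3: denom=6−1·4/15=86/15; d'=(15−1·-58/5)/(86/15)=399/86
row 4: denom=6−2·15/43=228/43; d'=(39−2·399/86)/(228/43)=213/38
back: M4=213/38
back: M3=399/86−15/43·213/38=51/19
back: M2=-58/5−4/15·51/19=-234/19
back: M1=15/2−1/4·-234/19=201/19
M: M0=0, M1=201/19, M2=-234/19, M3=51/19, M4=213/38, M5=0
seg 0: a=1, c=M0/2=0, d=(M1−M0)/(6·1)=67/38, b=Δ0−h0·(2M0+M1)/6=-143/38
seg 1: a=-1, c=M1/2=201/38, d=(M2−M1)/(6·1)=-145/38, b=Δ1−h1·(2M1+M2)/6=29/19
seg 2: a=2, c=M2/2=-117/19, d=(M3−M2)/(6·1)=5/2, b=Δ2−h2·(2M2+M3)/6=25/38
seg 3: a=-1, c=M3/2=51/38, d=(M4−M3)/(6·2)=37/152, b=Δ3−h3·(2M3+M4)/6=-79/19
seg 4: a=-2, c=M4/2=213/76, d=(M5−M4)/(6·1)=-71/76, b=Δ4−h4·(2M4+M5)/6=157/38
t_q=9/2 → seg 3, τ=3/2; S=-1+-79/19·τ+51/38·τ²+37/152·τ³=-4129/1216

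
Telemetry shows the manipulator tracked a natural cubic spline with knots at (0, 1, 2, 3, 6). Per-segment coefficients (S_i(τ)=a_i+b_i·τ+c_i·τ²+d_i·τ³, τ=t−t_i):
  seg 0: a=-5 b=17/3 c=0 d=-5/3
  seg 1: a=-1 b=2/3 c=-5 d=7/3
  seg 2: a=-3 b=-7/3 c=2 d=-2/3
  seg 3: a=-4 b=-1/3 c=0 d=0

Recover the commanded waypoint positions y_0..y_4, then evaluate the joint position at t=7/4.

y_0 = S_0(0) = a_0 = -5
y_1 = S_1(0) = a_1 = -1
y_2 = S_2(0) = a_2 = -3
y_3 = S_3(0) = a_3 = -4
y_4 = S_3(3) = -5
t_q=7/4 is in segment 1 (τ=3/4); S_1(τ)=-149/64

y_0=-5 y_1=-1 y_2=-3 y_3=-4 y_4=-5
S(7/4) = -149/64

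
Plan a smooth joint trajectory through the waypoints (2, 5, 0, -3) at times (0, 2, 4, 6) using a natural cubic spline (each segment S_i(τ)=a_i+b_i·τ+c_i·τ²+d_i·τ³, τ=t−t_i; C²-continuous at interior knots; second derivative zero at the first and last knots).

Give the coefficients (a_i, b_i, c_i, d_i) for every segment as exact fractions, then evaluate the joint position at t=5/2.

  seg 0: a=2 b=79/30 c=0 d=-17/60
  seg 1: a=5 b=-23/30 c=-17/10 d=5/12
  seg 2: a=0 b=-77/30 c=4/5 d=-2/15
S(5/2) = 679/160

Δ: Δ0=3/2, Δ1=-5/2, Δ2=-3/2
row 1: diag=8, rhs=-24; c'=1/4, d'=-3
row 2: denom=8−2·1/4=15/2; d'=(6−2·-3)/(15/2)=8/5
back: M2=8/5
back: M1=-3−1/4·8/5=-17/5
M: M0=0, M1=-17/5, M2=8/5, M3=0
seg 0: a=2, c=M0/2=0, d=(M1−M0)/(6·2)=-17/60, b=Δ0−h0·(2M0+M1)/6=79/30
seg 1: a=5, c=M1/2=-17/10, d=(M2−M1)/(6·2)=5/12, b=Δ1−h1·(2M1+M2)/6=-23/30
seg 2: a=0, c=M2/2=4/5, d=(M3−M2)/(6·2)=-2/15, b=Δ2−h2·(2M2+M3)/6=-77/30
t_q=5/2 → seg 1, τ=1/2; S=5+-23/30·τ+-17/10·τ²+5/12·τ³=679/160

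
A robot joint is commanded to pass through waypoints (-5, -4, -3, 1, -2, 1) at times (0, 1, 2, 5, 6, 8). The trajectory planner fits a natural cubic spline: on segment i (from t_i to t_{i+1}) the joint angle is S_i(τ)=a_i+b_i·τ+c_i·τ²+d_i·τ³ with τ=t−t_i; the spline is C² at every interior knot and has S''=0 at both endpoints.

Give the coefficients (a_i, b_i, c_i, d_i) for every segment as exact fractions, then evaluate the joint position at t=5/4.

  seg 0: a=-5 b=8089/7446 c=0 d=-643/7446
  seg 1: a=-4 b=3080/3723 c=-643/2482 d=3215/7446
  seg 2: a=-3 b=11947/7446 c=1286/1241 d=-8389/22338
  seg 3: a=1 b=-8629/3723 c=-5817/2482 d=12371/7446
  seg 4: a=-2 b=-15047/7446 c=3277/1241 d=-3277/7446
S(5/4) = -604039/158848

Δ: Δ0=1, Δ1=1, Δ2=4/3, Δ3=-3, Δ4=3/2
row 1: diag=4, rhs=0; c'=1/4, d'=0
row 2: denom=8−1·1/4=31/4; d'=(2−1·0)/(31/4)=8/31
row 3: denom=8−3·12/31=212/31; d'=(-26−3·8/31)/(212/31)=-415/106
row 4: denom=6−1·31/212=1241/212; d'=(27−1·-415/106)/(1241/212)=6554/1241
back: M4=6554/1241
back: M3=-415/106−31/212·6554/1241=-5817/1241
back: M2=8/31−12/31·-5817/1241=2572/1241
back: M1=0−1/4·2572/1241=-643/1241
M: M0=0, M1=-643/1241, M2=2572/1241, M3=-5817/1241, M4=6554/1241, M5=0
seg 0: a=-5, c=M0/2=0, d=(M1−M0)/(6·1)=-643/7446, b=Δ0−h0·(2M0+M1)/6=8089/7446
seg 1: a=-4, c=M1/2=-643/2482, d=(M2−M1)/(6·1)=3215/7446, b=Δ1−h1·(2M1+M2)/6=3080/3723
seg 2: a=-3, c=M2/2=1286/1241, d=(M3−M2)/(6·3)=-8389/22338, b=Δ2−h2·(2M2+M3)/6=11947/7446
seg 3: a=1, c=M3/2=-5817/2482, d=(M4−M3)/(6·1)=12371/7446, b=Δ3−h3·(2M3+M4)/6=-8629/3723
seg 4: a=-2, c=M4/2=3277/1241, d=(M5−M4)/(6·2)=-3277/7446, b=Δ4−h4·(2M4+M5)/6=-15047/7446
t_q=5/4 → seg 1, τ=1/4; S=-4+3080/3723·τ+-643/2482·τ²+3215/7446·τ³=-604039/158848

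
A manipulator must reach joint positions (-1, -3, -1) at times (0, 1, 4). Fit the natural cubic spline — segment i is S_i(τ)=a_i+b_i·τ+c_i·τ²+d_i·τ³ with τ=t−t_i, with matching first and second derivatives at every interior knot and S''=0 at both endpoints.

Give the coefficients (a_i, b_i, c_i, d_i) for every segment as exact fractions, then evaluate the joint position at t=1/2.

  seg 0: a=-1 b=-7/3 c=0 d=1/3
  seg 1: a=-3 b=-4/3 c=1 d=-1/9
S(1/2) = -17/8

Δ: Δ0=-2, Δ1=2/3
row 1: diag=8, rhs=16; c'=3/8, d'=2
back: M1=2
M: M0=0, M1=2, M2=0
seg 0: a=-1, c=M0/2=0, d=(M1−M0)/(6·1)=1/3, b=Δ0−h0·(2M0+M1)/6=-7/3
seg 1: a=-3, c=M1/2=1, d=(M2−M1)/(6·3)=-1/9, b=Δ1−h1·(2M1+M2)/6=-4/3
t_q=1/2 → seg 0, τ=1/2; S=-1+-7/3·τ+0·τ²+1/3·τ³=-17/8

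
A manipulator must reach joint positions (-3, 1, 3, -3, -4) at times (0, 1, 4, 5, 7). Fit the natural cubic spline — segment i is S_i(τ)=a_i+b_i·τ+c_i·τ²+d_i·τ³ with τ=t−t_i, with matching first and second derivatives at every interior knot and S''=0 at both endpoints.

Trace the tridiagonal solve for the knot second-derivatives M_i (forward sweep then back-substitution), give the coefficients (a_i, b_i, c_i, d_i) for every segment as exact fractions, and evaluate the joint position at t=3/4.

Δ: Δ0=4, Δ1=2/3, Δ2=-6, Δ3=-1/2
row 1: diag=8, rhs=-20; c'=3/8, d'=-5/2
row 2: denom=8−3·3/8=55/8; d'=(-40−3·-5/2)/(55/8)=-52/11
row 3: denom=6−1·8/55=322/55; d'=(33−1·-52/11)/(322/55)=2075/322
back: M3=2075/322
back: M2=-52/11−8/55·2075/322=-912/161
back: M1=-5/2−3/8·-912/161=-121/322
M: M0=0, M1=-121/322, M2=-912/161, M3=2075/322, M4=0
seg 0: a=-3, c=M0/2=0, d=(M1−M0)/(6·1)=-121/1932, b=Δ0−h0·(2M0+M1)/6=7849/1932
seg 1: a=1, c=M1/2=-121/644, d=(M2−M1)/(6·3)=-1703/5796, b=Δ1−h1·(2M1+M2)/6=3743/966
seg 2: a=3, c=M2/2=-456/161, d=(M3−M2)/(6·1)=557/276, b=Δ2−h2·(2M2+M3)/6=-10019/1932
seg 3: a=-3, c=M3/2=2075/644, d=(M4−M3)/(6·2)=-2075/3864, b=Δ3−h3·(2M3+M4)/6=-4633/966
t_q=3/4 → seg 0, τ=3/4; S=-3+7849/1932·τ+0·τ²+-121/1932·τ³=121/5888

  seg 0: a=-3 b=7849/1932 c=0 d=-121/1932
  seg 1: a=1 b=3743/966 c=-121/644 d=-1703/5796
  seg 2: a=3 b=-10019/1932 c=-456/161 d=557/276
  seg 3: a=-3 b=-4633/966 c=2075/644 d=-2075/3864
S(3/4) = 121/5888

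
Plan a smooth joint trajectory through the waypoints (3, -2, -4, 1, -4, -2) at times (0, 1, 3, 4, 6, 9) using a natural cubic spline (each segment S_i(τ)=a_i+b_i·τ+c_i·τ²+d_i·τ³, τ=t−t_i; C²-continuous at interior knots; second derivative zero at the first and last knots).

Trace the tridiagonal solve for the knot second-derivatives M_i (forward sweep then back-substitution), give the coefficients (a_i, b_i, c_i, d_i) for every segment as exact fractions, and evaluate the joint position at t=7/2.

Δ: Δ0=-5, Δ1=-1, Δ2=5, Δ3=-5/2, Δ4=2/3
row 1: diag=6, rhs=24; c'=1/3, d'=4
row 2: denom=6−2·1/3=16/3; d'=(36−2·4)/(16/3)=21/4
row 3: denom=6−1·3/16=93/16; d'=(-45−1·21/4)/(93/16)=-268/31
row 4: denom=10−2·32/93=866/93; d'=(19−2·-268/31)/(866/93)=3375/866
back: M4=3375/866
back: M3=-268/31−32/93·3375/866=-4324/433
back: M2=21/4−3/16·-4324/433=3084/433
back: M1=4−1/3·3084/433=704/433
M: M0=0, M1=704/433, M2=3084/433, M3=-4324/433, M4=3375/866, M5=0
seg 0: a=3, c=M0/2=0, d=(M1−M0)/(6·1)=352/1299, b=Δ0−h0·(2M0+M1)/6=-6847/1299
seg 1: a=-2, c=M1/2=352/433, d=(M2−M1)/(6·2)=595/1299, b=Δ1−h1·(2M1+M2)/6=-5791/1299
seg 2: a=-4, c=M2/2=1542/433, d=(M3−M2)/(6·1)=-3704/1299, b=Δ2−h2·(2M2+M3)/6=5573/1299
seg 3: a=1, c=M3/2=-2162/433, d=(M4−M3)/(6·2)=12023/10392, b=Δ3−h3·(2M3+M4)/6=3713/1299
seg 4: a=-4, c=M4/2=3375/1732, d=(M5−M4)/(6·3)=-375/1732, b=Δ4−h4·(2M4+M5)/6=-8393/2598
t_q=7/2 → seg 2, τ=1/2; S=-4+5573/1299·τ+1542/433·τ²+-3704/1299·τ³=-572/433

  seg 0: a=3 b=-6847/1299 c=0 d=352/1299
  seg 1: a=-2 b=-5791/1299 c=352/433 d=595/1299
  seg 2: a=-4 b=5573/1299 c=1542/433 d=-3704/1299
  seg 3: a=1 b=3713/1299 c=-2162/433 d=12023/10392
  seg 4: a=-4 b=-8393/2598 c=3375/1732 d=-375/1732
S(7/2) = -572/433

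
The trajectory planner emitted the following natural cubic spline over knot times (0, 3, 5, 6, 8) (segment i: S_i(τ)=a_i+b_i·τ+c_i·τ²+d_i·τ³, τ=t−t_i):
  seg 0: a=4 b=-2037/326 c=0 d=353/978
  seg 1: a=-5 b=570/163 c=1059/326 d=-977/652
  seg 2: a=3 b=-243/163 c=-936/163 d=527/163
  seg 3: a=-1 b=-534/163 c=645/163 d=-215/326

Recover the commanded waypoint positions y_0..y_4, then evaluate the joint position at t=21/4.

y_0=4 y_1=-5 y_2=3 y_3=-1 y_4=3
S(21/4) = 24191/10432

y_0 = S_0(0) = a_0 = 4
y_1 = S_1(0) = a_1 = -5
y_2 = S_2(0) = a_2 = 3
y_3 = S_3(0) = a_3 = -1
y_4 = S_3(2) = 3
t_q=21/4 is in segment 2 (τ=1/4); S_2(τ)=24191/10432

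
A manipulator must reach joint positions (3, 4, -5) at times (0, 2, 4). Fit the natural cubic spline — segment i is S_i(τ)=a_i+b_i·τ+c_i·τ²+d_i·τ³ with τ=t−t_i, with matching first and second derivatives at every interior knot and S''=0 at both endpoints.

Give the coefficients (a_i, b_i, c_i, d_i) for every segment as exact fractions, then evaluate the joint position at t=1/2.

  seg 0: a=3 b=7/4 c=0 d=-5/16
  seg 1: a=4 b=-2 c=-15/8 d=5/16
S(1/2) = 491/128

Δ: Δ0=1/2, Δ1=-9/2
row 1: diag=8, rhs=-30; c'=1/4, d'=-15/4
back: M1=-15/4
M: M0=0, M1=-15/4, M2=0
seg 0: a=3, c=M0/2=0, d=(M1−M0)/(6·2)=-5/16, b=Δ0−h0·(2M0+M1)/6=7/4
seg 1: a=4, c=M1/2=-15/8, d=(M2−M1)/(6·2)=5/16, b=Δ1−h1·(2M1+M2)/6=-2
t_q=1/2 → seg 0, τ=1/2; S=3+7/4·τ+0·τ²+-5/16·τ³=491/128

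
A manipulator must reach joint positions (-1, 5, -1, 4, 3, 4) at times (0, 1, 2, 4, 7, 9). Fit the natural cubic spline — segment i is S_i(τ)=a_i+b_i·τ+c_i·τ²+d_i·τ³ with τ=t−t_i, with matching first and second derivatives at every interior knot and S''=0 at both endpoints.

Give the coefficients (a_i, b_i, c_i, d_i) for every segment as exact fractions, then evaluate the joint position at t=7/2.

Δ: Δ0=6, Δ1=-6, Δ2=5/2, Δ3=-1/3, Δ4=1/2
row 1: diag=4, rhs=-72; c'=1/4, d'=-18
row 2: denom=6−1·1/4=23/4; d'=(51−1·-18)/(23/4)=12
row 3: denom=10−2·8/23=214/23; d'=(-17−2·12)/(214/23)=-943/214
row 4: denom=10−3·69/214=1933/214; d'=(5−3·-943/214)/(1933/214)=3899/1933
back: M4=3899/1933
back: M3=-943/214−69/214·3899/1933=-9775/1933
back: M2=12−8/23·-9775/1933=26596/1933
back: M1=-18−1/4·26596/1933=-41443/1933
M: M0=0, M1=-41443/1933, M2=26596/1933, M3=-9775/1933, M4=3899/1933, M5=0
seg 0: a=-1, c=M0/2=0, d=(M1−M0)/(6·1)=-41443/11598, b=Δ0−h0·(2M0+M1)/6=111031/11598
seg 1: a=5, c=M1/2=-41443/3866, d=(M2−M1)/(6·1)=68039/11598, b=Δ1−h1·(2M1+M2)/6=-6649/5799
seg 2: a=-1, c=M2/2=13298/1933, d=(M3−M2)/(6·2)=-36371/23196, b=Δ2−h2·(2M2+M3)/6=-57839/11598
seg 3: a=4, c=M3/2=-9775/3866, d=(M4−M3)/(6·3)=2279/5799, b=Δ3−h3·(2M3+M4)/6=43087/11598
seg 4: a=3, c=M4/2=3899/3866, d=(M5−M4)/(6·2)=-3899/23196, b=Δ4−h4·(2M4+M5)/6=-9797/11598
t_q=7/2 → seg 2, τ=3/2; S=-1+-57839/11598·τ+13298/1933·τ²+-36371/23196·τ³=105549/61856

  seg 0: a=-1 b=111031/11598 c=0 d=-41443/11598
  seg 1: a=5 b=-6649/5799 c=-41443/3866 d=68039/11598
  seg 2: a=-1 b=-57839/11598 c=13298/1933 d=-36371/23196
  seg 3: a=4 b=43087/11598 c=-9775/3866 d=2279/5799
  seg 4: a=3 b=-9797/11598 c=3899/3866 d=-3899/23196
S(7/2) = 105549/61856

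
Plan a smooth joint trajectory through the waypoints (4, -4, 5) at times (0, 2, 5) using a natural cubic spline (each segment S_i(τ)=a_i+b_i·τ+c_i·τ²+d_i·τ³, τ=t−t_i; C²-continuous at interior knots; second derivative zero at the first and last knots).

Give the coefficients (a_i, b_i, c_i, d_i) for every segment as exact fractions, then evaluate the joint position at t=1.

Δ: Δ0=-4, Δ1=3
row 1: diag=10, rhs=42; c'=3/10, d'=21/5
back: M1=21/5
M: M0=0, M1=21/5, M2=0
seg 0: a=4, c=M0/2=0, d=(M1−M0)/(6·2)=7/20, b=Δ0−h0·(2M0+M1)/6=-27/5
seg 1: a=-4, c=M1/2=21/10, d=(M2−M1)/(6·3)=-7/30, b=Δ1−h1·(2M1+M2)/6=-6/5
t_q=1 → seg 0, τ=1; S=4+-27/5·τ+0·τ²+7/20·τ³=-21/20

  seg 0: a=4 b=-27/5 c=0 d=7/20
  seg 1: a=-4 b=-6/5 c=21/10 d=-7/30
S(1) = -21/20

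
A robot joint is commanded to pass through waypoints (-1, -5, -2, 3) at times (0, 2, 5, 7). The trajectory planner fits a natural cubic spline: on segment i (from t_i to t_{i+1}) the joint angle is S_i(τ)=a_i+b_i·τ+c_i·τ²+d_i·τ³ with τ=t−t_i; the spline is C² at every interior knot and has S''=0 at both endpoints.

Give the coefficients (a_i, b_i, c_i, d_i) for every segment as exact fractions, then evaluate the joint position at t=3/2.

  seg 0: a=-1 b=-233/91 c=0 d=51/364
  seg 1: a=-5 b=-80/91 c=153/182 d=-1/14
  seg 2: a=-2 b=407/182 c=18/91 d=-3/91
S(3/2) = -1817/416

Δ: Δ0=-2, Δ1=1, Δ2=5/2
row 1: diag=10, rhs=18; c'=3/10, d'=9/5
row 2: denom=10−3·3/10=91/10; d'=(9−3·9/5)/(91/10)=36/91
back: M2=36/91
back: M1=9/5−3/10·36/91=153/91
M: M0=0, M1=153/91, M2=36/91, M3=0
seg 0: a=-1, c=M0/2=0, d=(M1−M0)/(6·2)=51/364, b=Δ0−h0·(2M0+M1)/6=-233/91
seg 1: a=-5, c=M1/2=153/182, d=(M2−M1)/(6·3)=-1/14, b=Δ1−h1·(2M1+M2)/6=-80/91
seg 2: a=-2, c=M2/2=18/91, d=(M3−M2)/(6·2)=-3/91, b=Δ2−h2·(2M2+M3)/6=407/182
t_q=3/2 → seg 0, τ=3/2; S=-1+-233/91·τ+0·τ²+51/364·τ³=-1817/416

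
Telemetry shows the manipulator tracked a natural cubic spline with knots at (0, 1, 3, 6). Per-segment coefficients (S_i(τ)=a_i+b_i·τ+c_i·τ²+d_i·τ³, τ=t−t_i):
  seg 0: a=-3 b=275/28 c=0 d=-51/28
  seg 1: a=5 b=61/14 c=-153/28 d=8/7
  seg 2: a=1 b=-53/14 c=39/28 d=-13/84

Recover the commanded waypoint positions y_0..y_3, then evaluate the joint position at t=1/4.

y_0=-3 y_1=5 y_2=1 y_3=-2
S(1/4) = -1027/1792

y_0 = S_0(0) = a_0 = -3
y_1 = S_1(0) = a_1 = 5
y_2 = S_2(0) = a_2 = 1
y_3 = S_2(3) = -2
t_q=1/4 is in segment 0 (τ=1/4); S_0(τ)=-1027/1792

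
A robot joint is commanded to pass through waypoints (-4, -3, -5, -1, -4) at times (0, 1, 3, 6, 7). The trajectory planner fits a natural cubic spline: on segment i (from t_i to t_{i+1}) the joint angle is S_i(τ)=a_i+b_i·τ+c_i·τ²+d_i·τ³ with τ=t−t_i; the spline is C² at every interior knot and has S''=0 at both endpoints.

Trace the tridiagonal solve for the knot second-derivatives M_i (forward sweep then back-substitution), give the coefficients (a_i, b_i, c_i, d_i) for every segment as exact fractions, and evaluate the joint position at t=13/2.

  seg 0: a=-4 b=899/591 c=0 d=-308/591
  seg 1: a=-3 b=-25/591 c=-308/197 d=641/1182
  seg 2: a=-5 b=125/591 c=333/197 d=-778/1773
  seg 3: a=-1 b=-883/591 c=-445/197 d=445/591
S(13/2) = -3495/1576

Δ: Δ0=1, Δ1=-1, Δ2=4/3, Δ3=-3
row 1: diag=6, rhs=-12; c'=1/3, d'=-2
row 2: denom=10−2·1/3=28/3; d'=(14−2·-2)/(28/3)=27/14
row 3: denom=8−3·9/28=197/28; d'=(-26−3·27/14)/(197/28)=-890/197
back: M3=-890/197
back: M2=27/14−9/28·-890/197=666/197
back: M1=-2−1/3·666/197=-616/197
M: M0=0, M1=-616/197, M2=666/197, M3=-890/197, M4=0
seg 0: a=-4, c=M0/2=0, d=(M1−M0)/(6·1)=-308/591, b=Δ0−h0·(2M0+M1)/6=899/591
seg 1: a=-3, c=M1/2=-308/197, d=(M2−M1)/(6·2)=641/1182, b=Δ1−h1·(2M1+M2)/6=-25/591
seg 2: a=-5, c=M2/2=333/197, d=(M3−M2)/(6·3)=-778/1773, b=Δ2−h2·(2M2+M3)/6=125/591
seg 3: a=-1, c=M3/2=-445/197, d=(M4−M3)/(6·1)=445/591, b=Δ3−h3·(2M3+M4)/6=-883/591
t_q=13/2 → seg 3, τ=1/2; S=-1+-883/591·τ+-445/197·τ²+445/591·τ³=-3495/1576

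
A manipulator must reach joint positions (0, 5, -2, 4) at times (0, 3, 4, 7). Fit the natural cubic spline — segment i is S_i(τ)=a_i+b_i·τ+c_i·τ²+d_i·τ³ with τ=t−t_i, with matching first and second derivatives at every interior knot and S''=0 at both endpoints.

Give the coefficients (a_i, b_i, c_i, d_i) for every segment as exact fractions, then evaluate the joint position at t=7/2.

Δ: Δ0=5/3, Δ1=-7, Δ2=2
row 1: diag=8, rhs=-52; c'=1/8, d'=-13/2
row 2: denom=8−1·1/8=63/8; d'=(54−1·-13/2)/(63/8)=484/63
back: M2=484/63
back: M1=-13/2−1/8·484/63=-470/63
M: M0=0, M1=-470/63, M2=484/63, M3=0
seg 0: a=0, c=M0/2=0, d=(M1−M0)/(6·3)=-235/567, b=Δ0−h0·(2M0+M1)/6=340/63
seg 1: a=5, c=M1/2=-235/63, d=(M2−M1)/(6·1)=53/21, b=Δ1−h1·(2M1+M2)/6=-365/63
seg 2: a=-2, c=M2/2=242/63, d=(M3−M2)/(6·3)=-242/567, b=Δ2−h2·(2M2+M3)/6=-358/63
t_q=7/2 → seg 1, τ=1/2; S=5+-365/63·τ+-235/63·τ²+53/21·τ³=107/72

  seg 0: a=0 b=340/63 c=0 d=-235/567
  seg 1: a=5 b=-365/63 c=-235/63 d=53/21
  seg 2: a=-2 b=-358/63 c=242/63 d=-242/567
S(7/2) = 107/72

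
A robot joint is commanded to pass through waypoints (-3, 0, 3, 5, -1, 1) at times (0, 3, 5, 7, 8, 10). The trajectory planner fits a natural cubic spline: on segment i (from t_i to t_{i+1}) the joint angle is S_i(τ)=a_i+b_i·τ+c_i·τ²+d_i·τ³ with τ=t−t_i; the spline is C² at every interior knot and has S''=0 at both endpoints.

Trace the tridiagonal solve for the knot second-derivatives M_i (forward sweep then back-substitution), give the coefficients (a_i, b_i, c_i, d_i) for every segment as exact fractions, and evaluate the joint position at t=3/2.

Δ: Δ0=1, Δ1=3/2, Δ2=1, Δ3=-6, Δ4=1
row 1: diag=10, rhs=3; c'=1/5, d'=3/10
row 2: denom=8−2·1/5=38/5; d'=(-3−2·3/10)/(38/5)=-9/19
row 3: denom=6−2·5/19=104/19; d'=(-42−2·-9/19)/(104/19)=-15/2
row 4: denom=6−1·19/104=605/104; d'=(42−1·-15/2)/(605/104)=468/55
back: M4=468/55
back: M3=-15/2−19/104·468/55=-498/55
back: M2=-9/19−5/19·-498/55=21/11
back: M1=3/10−1/5·21/11=-9/110
M: M0=0, M1=-9/110, M2=21/11, M3=-498/55, M4=468/55, M5=0
seg 0: a=-3, c=M0/2=0, d=(M1−M0)/(6·3)=-1/220, b=Δ0−h0·(2M0+M1)/6=229/220
seg 1: a=0, c=M1/2=-9/220, d=(M2−M1)/(6·2)=73/440, b=Δ1−h1·(2M1+M2)/6=101/110
seg 2: a=3, c=M2/2=21/22, d=(M3−M2)/(6·2)=-201/220, b=Δ2−h2·(2M2+M3)/6=151/55
seg 3: a=5, c=M3/2=-249/55, d=(M4−M3)/(6·1)=161/55, b=Δ3−h3·(2M3+M4)/6=-22/5
seg 4: a=-1, c=M4/2=234/55, d=(M5−M4)/(6·2)=-39/55, b=Δ4−h4·(2M4+M5)/6=-257/55
t_q=3/2 → seg 0, τ=3/2; S=-3+229/220·τ+0·τ²+-1/220·τ³=-2559/1760

  seg 0: a=-3 b=229/220 c=0 d=-1/220
  seg 1: a=0 b=101/110 c=-9/220 d=73/440
  seg 2: a=3 b=151/55 c=21/22 d=-201/220
  seg 3: a=5 b=-22/5 c=-249/55 d=161/55
  seg 4: a=-1 b=-257/55 c=234/55 d=-39/55
S(3/2) = -2559/1760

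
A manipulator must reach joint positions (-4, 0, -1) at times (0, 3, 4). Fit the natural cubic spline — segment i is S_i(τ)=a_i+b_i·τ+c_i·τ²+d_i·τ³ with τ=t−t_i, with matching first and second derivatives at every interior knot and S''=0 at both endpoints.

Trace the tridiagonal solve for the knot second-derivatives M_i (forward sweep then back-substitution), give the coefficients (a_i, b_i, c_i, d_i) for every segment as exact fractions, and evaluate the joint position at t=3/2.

Δ: Δ0=4/3, Δ1=-1
row 1: diag=8, rhs=-14; c'=1/8, d'=-7/4
back: M1=-7/4
M: M0=0, M1=-7/4, M2=0
seg 0: a=-4, c=M0/2=0, d=(M1−M0)/(6·3)=-7/72, b=Δ0−h0·(2M0+M1)/6=53/24
seg 1: a=0, c=M1/2=-7/8, d=(M2−M1)/(6·1)=7/24, b=Δ1−h1·(2M1+M2)/6=-5/12
t_q=3/2 → seg 0, τ=3/2; S=-4+53/24·τ+0·τ²+-7/72·τ³=-65/64

  seg 0: a=-4 b=53/24 c=0 d=-7/72
  seg 1: a=0 b=-5/12 c=-7/8 d=7/24
S(3/2) = -65/64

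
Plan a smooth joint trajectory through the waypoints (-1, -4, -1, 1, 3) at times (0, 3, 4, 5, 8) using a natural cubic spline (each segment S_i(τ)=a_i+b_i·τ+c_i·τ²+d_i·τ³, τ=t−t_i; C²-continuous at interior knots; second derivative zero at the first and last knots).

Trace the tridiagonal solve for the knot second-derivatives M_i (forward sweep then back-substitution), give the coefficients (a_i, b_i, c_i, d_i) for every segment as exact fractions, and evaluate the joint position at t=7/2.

Δ: Δ0=-1, Δ1=3, Δ2=2, Δ3=2/3
row 1: diag=8, rhs=24; c'=1/8, d'=3
row 2: denom=4−1·1/8=31/8; d'=(-6−1·3)/(31/8)=-72/31
row 3: denom=8−1·8/31=240/31; d'=(-8−1·-72/31)/(240/31)=-11/15
back: M3=-11/15
back: M2=-72/31−8/31·-11/15=-32/15
back: M1=3−1/8·-32/15=49/15
M: M0=0, M1=49/15, M2=-32/15, M3=-11/15, M4=0
seg 0: a=-1, c=M0/2=0, d=(M1−M0)/(6·3)=49/270, b=Δ0−h0·(2M0+M1)/6=-79/30
seg 1: a=-4, c=M1/2=49/30, d=(M2−M1)/(6·1)=-9/10, b=Δ1−h1·(2M1+M2)/6=34/15
seg 2: a=-1, c=M2/2=-16/15, d=(M3−M2)/(6·1)=7/30, b=Δ2−h2·(2M2+M3)/6=17/6
seg 3: a=1, c=M3/2=-11/30, d=(M4−M3)/(6·3)=11/270, b=Δ3−h3·(2M3+M4)/6=7/5
t_q=7/2 → seg 1, τ=1/2; S=-4+34/15·τ+49/30·τ²+-9/10·τ³=-617/240

  seg 0: a=-1 b=-79/30 c=0 d=49/270
  seg 1: a=-4 b=34/15 c=49/30 d=-9/10
  seg 2: a=-1 b=17/6 c=-16/15 d=7/30
  seg 3: a=1 b=7/5 c=-11/30 d=11/270
S(7/2) = -617/240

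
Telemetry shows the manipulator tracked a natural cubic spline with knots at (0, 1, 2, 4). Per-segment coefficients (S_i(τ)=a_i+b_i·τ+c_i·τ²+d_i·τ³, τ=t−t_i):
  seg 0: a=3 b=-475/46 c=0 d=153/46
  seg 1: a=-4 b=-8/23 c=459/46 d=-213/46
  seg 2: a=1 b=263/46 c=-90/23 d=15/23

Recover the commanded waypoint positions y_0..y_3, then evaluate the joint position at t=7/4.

y_0=3 y_1=-4 y_2=1 y_3=2
S(7/4) = -77/128

y_0 = S_0(0) = a_0 = 3
y_1 = S_1(0) = a_1 = -4
y_2 = S_2(0) = a_2 = 1
y_3 = S_2(2) = 2
t_q=7/4 is in segment 1 (τ=3/4); S_1(τ)=-77/128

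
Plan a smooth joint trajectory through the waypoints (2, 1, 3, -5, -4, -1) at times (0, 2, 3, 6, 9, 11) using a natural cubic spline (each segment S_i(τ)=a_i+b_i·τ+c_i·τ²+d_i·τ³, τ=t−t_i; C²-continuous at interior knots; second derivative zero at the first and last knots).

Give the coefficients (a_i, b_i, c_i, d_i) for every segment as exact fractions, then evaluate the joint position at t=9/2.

  seg 0: a=2 b=-15047/9354 c=0 d=5185/18708
  seg 1: a=1 b=16063/9354 c=5185/3118 d=-6455/4677
  seg 2: a=3 b=8443/9354 c=-7725/3118 d=6023/14031
  seg 3: a=-5 b=-22193/9354 c=4321/3118 d=-2263/14031
  seg 4: a=-4 b=14851/9354 c=-205/3118 d=205/18708
S(9/2) = 1423/6236

Δ: Δ0=-1/2, Δ1=2, Δ2=-8/3, Δ3=1/3, Δ4=3/2
row 1: diag=6, rhs=15; c'=1/6, d'=5/2
row 2: denom=8−1·1/6=47/6; d'=(-28−1·5/2)/(47/6)=-183/47
row 3: denom=12−3·18/47=510/47; d'=(18−3·-183/47)/(510/47)=93/34
row 4: denom=10−3·47/170=1559/170; d'=(7−3·93/34)/(1559/170)=-205/1559
back: M4=-205/1559
back: M3=93/34−47/170·-205/1559=4321/1559
back: M2=-183/47−18/47·4321/1559=-7725/1559
back: M1=5/2−1/6·-7725/1559=5185/1559
M: M0=0, M1=5185/1559, M2=-7725/1559, M3=4321/1559, M4=-205/1559, M5=0
seg 0: a=2, c=M0/2=0, d=(M1−M0)/(6·2)=5185/18708, b=Δ0−h0·(2M0+M1)/6=-15047/9354
seg 1: a=1, c=M1/2=5185/3118, d=(M2−M1)/(6·1)=-6455/4677, b=Δ1−h1·(2M1+M2)/6=16063/9354
seg 2: a=3, c=M2/2=-7725/3118, d=(M3−M2)/(6·3)=6023/14031, b=Δ2−h2·(2M2+M3)/6=8443/9354
seg 3: a=-5, c=M3/2=4321/3118, d=(M4−M3)/(6·3)=-2263/14031, b=Δ3−h3·(2M3+M4)/6=-22193/9354
seg 4: a=-4, c=M4/2=-205/3118, d=(M5−M4)/(6·2)=205/18708, b=Δ4−h4·(2M4+M5)/6=14851/9354
t_q=9/2 → seg 2, τ=3/2; S=3+8443/9354·τ+-7725/3118·τ²+6023/14031·τ³=1423/6236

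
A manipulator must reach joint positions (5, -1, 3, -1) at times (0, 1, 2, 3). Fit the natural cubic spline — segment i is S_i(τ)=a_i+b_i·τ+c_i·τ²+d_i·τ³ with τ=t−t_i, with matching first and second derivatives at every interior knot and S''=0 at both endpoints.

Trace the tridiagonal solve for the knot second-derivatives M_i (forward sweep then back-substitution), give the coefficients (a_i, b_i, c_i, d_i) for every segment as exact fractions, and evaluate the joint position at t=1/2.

Δ: Δ0=-6, Δ1=4, Δ2=-4
row 1: diag=4, rhs=60; c'=1/4, d'=15
row 2: denom=4−1·1/4=15/4; d'=(-48−1·15)/(15/4)=-84/5
back: M2=-84/5
back: M1=15−1/4·-84/5=96/5
M: M0=0, M1=96/5, M2=-84/5, M3=0
seg 0: a=5, c=M0/2=0, d=(M1−M0)/(6·1)=16/5, b=Δ0−h0·(2M0+M1)/6=-46/5
seg 1: a=-1, c=M1/2=48/5, d=(M2−M1)/(6·1)=-6, b=Δ1−h1·(2M1+M2)/6=2/5
seg 2: a=3, c=M2/2=-42/5, d=(M3−M2)/(6·1)=14/5, b=Δ2−h2·(2M2+M3)/6=8/5
t_q=1/2 → seg 0, τ=1/2; S=5+-46/5·τ+0·τ²+16/5·τ³=4/5

  seg 0: a=5 b=-46/5 c=0 d=16/5
  seg 1: a=-1 b=2/5 c=48/5 d=-6
  seg 2: a=3 b=8/5 c=-42/5 d=14/5
S(1/2) = 4/5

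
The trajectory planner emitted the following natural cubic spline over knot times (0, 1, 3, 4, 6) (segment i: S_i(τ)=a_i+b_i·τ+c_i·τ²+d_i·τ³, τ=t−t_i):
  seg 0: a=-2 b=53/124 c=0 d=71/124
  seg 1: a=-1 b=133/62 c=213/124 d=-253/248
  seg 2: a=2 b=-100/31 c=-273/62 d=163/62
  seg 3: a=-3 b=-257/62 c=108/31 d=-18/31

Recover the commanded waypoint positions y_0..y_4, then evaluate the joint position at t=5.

y_0 = S_0(0) = a_0 = -2
y_1 = S_1(0) = a_1 = -1
y_2 = S_2(0) = a_2 = 2
y_3 = S_3(0) = a_3 = -3
y_4 = S_3(2) = -2
t_q=5 is in segment 3 (τ=1); S_3(τ)=-263/62

y_0=-2 y_1=-1 y_2=2 y_3=-3 y_4=-2
S(5) = -263/62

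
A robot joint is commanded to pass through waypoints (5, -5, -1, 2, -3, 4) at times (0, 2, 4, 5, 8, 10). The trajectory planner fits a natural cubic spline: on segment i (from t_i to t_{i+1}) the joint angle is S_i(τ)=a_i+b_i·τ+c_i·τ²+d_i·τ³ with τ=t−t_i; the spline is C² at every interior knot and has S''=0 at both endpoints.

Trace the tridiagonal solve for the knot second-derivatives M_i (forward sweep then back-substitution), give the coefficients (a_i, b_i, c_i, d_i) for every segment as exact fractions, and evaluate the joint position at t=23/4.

  seg 0: a=5 b=-30767/4566 c=0 d=7937/18264
  seg 1: a=-5 b=-3478/2283 c=7937/3044 d=-7723/18264
  seg 2: a=-1 b=17497/4566 c=107/1522 d=-2060/2283
  seg 3: a=2 b=5779/4566 c=-4013/1522 d=3788/6849
  seg 4: a=-3 b=1729/4566 c=3563/1522 d=-3563/9132
S(23/4) = 41385/24352

Δ: Δ0=-5, Δ1=2, Δ2=3, Δ3=-5/3, Δ4=7/2
row 1: diag=8, rhs=42; c'=1/4, d'=21/4
row 2: denom=6−2·1/4=11/2; d'=(6−2·21/4)/(11/2)=-9/11
row 3: denom=8−1·2/11=86/11; d'=(-28−1·-9/11)/(86/11)=-299/86
row 4: denom=10−3·33/86=761/86; d'=(31−3·-299/86)/(761/86)=3563/761
back: M4=3563/761
back: M3=-299/86−33/86·3563/761=-4013/761
back: M2=-9/11−2/11·-4013/761=107/761
back: M1=21/4−1/4·107/761=7937/1522
M: M0=0, M1=7937/1522, M2=107/761, M3=-4013/761, M4=3563/761, M5=0
seg 0: a=5, c=M0/2=0, d=(M1−M0)/(6·2)=7937/18264, b=Δ0−h0·(2M0+M1)/6=-30767/4566
seg 1: a=-5, c=M1/2=7937/3044, d=(M2−M1)/(6·2)=-7723/18264, b=Δ1−h1·(2M1+M2)/6=-3478/2283
seg 2: a=-1, c=M2/2=107/1522, d=(M3−M2)/(6·1)=-2060/2283, b=Δ2−h2·(2M2+M3)/6=17497/4566
seg 3: a=2, c=M3/2=-4013/1522, d=(M4−M3)/(6·3)=3788/6849, b=Δ3−h3·(2M3+M4)/6=5779/4566
seg 4: a=-3, c=M4/2=3563/1522, d=(M5−M4)/(6·2)=-3563/9132, b=Δ4−h4·(2M4+M5)/6=1729/4566
t_q=23/4 → seg 3, τ=3/4; S=2+5779/4566·τ+-4013/1522·τ²+3788/6849·τ³=41385/24352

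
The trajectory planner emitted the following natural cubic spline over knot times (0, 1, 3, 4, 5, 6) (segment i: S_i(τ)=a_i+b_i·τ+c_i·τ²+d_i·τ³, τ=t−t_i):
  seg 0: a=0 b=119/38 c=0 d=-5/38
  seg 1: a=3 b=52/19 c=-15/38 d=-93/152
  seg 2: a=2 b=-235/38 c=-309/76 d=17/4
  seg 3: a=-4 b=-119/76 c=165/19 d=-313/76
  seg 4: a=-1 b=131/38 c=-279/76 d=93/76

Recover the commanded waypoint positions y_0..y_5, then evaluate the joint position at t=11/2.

y_0 = S_0(0) = a_0 = 0
y_1 = S_1(0) = a_1 = 3
y_2 = S_2(0) = a_2 = 2
y_3 = S_3(0) = a_3 = -4
y_4 = S_4(0) = a_4 = -1
y_5 = S_4(1) = 0
t_q=11/2 is in segment 4 (τ=1/2); S_4(τ)=-25/608

y_0=0 y_1=3 y_2=2 y_3=-4 y_4=-1 y_5=0
S(11/2) = -25/608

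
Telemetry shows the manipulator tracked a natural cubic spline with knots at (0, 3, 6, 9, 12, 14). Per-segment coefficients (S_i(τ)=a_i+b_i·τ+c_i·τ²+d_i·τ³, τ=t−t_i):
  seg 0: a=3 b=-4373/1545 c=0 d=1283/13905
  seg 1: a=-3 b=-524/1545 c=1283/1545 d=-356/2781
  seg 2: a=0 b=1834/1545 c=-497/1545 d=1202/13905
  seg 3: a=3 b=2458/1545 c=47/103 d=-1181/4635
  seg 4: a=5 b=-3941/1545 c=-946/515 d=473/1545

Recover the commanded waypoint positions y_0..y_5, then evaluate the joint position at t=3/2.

y_0 = S_0(0) = a_0 = 3
y_1 = S_1(0) = a_1 = -3
y_2 = S_2(0) = a_2 = 0
y_3 = S_3(0) = a_3 = 3
y_4 = S_4(0) = a_4 = 5
y_5 = S_4(2) = -5
t_q=3/2 is in segment 0 (τ=3/2); S_0(τ)=-3849/4120

y_0=3 y_1=-3 y_2=0 y_3=3 y_4=5 y_5=-5
S(3/2) = -3849/4120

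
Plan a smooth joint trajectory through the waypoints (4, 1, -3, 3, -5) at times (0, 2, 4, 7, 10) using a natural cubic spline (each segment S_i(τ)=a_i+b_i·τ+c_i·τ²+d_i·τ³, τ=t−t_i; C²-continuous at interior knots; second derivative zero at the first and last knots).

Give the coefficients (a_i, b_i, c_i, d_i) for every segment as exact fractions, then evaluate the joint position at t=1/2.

Δ: Δ0=-3/2, Δ1=-2, Δ2=2, Δ3=-8/3
row 1: diag=8, rhs=-3; c'=1/4, d'=-3/8
row 2: denom=10−2·1/4=19/2; d'=(24−2·-3/8)/(19/2)=99/38
row 3: denom=12−3·6/19=210/19; d'=(-28−3·99/38)/(210/19)=-1361/420
back: M3=-1361/420
back: M2=99/38−6/19·-1361/420=127/35
back: M1=-3/8−1/4·127/35=-359/280
M: M0=0, M1=-359/280, M2=127/35, M3=-1361/420, M4=0
seg 0: a=4, c=M0/2=0, d=(M1−M0)/(6·2)=-359/3360, b=Δ0−h0·(2M0+M1)/6=-901/840
seg 1: a=1, c=M1/2=-359/560, d=(M2−M1)/(6·2)=275/672, b=Δ1−h1·(2M1+M2)/6=-989/420
seg 2: a=-3, c=M2/2=127/70, d=(M3−M2)/(6·3)=-577/1512, b=Δ2−h2·(2M2+M3)/6=-1/120
seg 3: a=3, c=M3/2=-1361/840, d=(M4−M3)/(6·3)=1361/7560, b=Δ3−h3·(2M3+M4)/6=241/420
t_q=1/2 → seg 0, τ=1/2; S=4+-901/840·τ+0·τ²+-359/3360·τ³=6183/1792

  seg 0: a=4 b=-901/840 c=0 d=-359/3360
  seg 1: a=1 b=-989/420 c=-359/560 d=275/672
  seg 2: a=-3 b=-1/120 c=127/70 d=-577/1512
  seg 3: a=3 b=241/420 c=-1361/840 d=1361/7560
S(1/2) = 6183/1792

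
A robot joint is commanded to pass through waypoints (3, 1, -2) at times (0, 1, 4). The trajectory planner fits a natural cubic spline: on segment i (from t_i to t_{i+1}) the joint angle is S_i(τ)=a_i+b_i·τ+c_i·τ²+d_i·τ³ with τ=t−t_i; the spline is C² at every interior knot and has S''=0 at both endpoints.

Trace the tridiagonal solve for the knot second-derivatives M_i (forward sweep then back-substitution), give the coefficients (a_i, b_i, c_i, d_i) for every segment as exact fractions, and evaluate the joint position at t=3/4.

Δ: Δ0=-2, Δ1=-1
row 1: diag=8, rhs=6; c'=3/8, d'=3/4
back: M1=3/4
M: M0=0, M1=3/4, M2=0
seg 0: a=3, c=M0/2=0, d=(M1−M0)/(6·1)=1/8, b=Δ0−h0·(2M0+M1)/6=-17/8
seg 1: a=1, c=M1/2=3/8, d=(M2−M1)/(6·3)=-1/24, b=Δ1−h1·(2M1+M2)/6=-7/4
t_q=3/4 → seg 0, τ=3/4; S=3+-17/8·τ+0·τ²+1/8·τ³=747/512

  seg 0: a=3 b=-17/8 c=0 d=1/8
  seg 1: a=1 b=-7/4 c=3/8 d=-1/24
S(3/4) = 747/512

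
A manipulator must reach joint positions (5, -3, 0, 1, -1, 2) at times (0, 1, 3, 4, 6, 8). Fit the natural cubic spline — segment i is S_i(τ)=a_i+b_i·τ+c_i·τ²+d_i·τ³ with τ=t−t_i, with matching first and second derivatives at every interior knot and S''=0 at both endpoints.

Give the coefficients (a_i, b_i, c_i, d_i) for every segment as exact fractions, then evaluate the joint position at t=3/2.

  seg 0: a=5 b=-6657/680 c=0 d=1217/680
  seg 1: a=-3 b=-1503/340 c=3651/680 d=-819/680
  seg 2: a=0 b=177/68 c=-1263/680 d=173/680
  seg 3: a=1 b=-237/680 c=-93/85 d=209/544
  seg 4: a=-1 b=-39/340 c=1647/1360 d=-549/2720
S(3/2) = -21861/5440

Δ: Δ0=-8, Δ1=3/2, Δ2=1, Δ3=-1, Δ4=3/2
row 1: diag=6, rhs=57; c'=1/3, d'=19/2
row 2: denom=6−2·1/3=16/3; d'=(-3−2·19/2)/(16/3)=-33/8
row 3: denom=6−1·3/16=93/16; d'=(-12−1·-33/8)/(93/16)=-42/31
row 4: denom=8−2·32/93=680/93; d'=(15−2·-42/31)/(680/93)=1647/680
back: M4=1647/680
back: M3=-42/31−32/93·1647/680=-186/85
back: M2=-33/8−3/16·-186/85=-1263/340
back: M1=19/2−1/3·-1263/340=3651/340
M: M0=0, M1=3651/340, M2=-1263/340, M3=-186/85, M4=1647/680, M5=0
seg 0: a=5, c=M0/2=0, d=(M1−M0)/(6·1)=1217/680, b=Δ0−h0·(2M0+M1)/6=-6657/680
seg 1: a=-3, c=M1/2=3651/680, d=(M2−M1)/(6·2)=-819/680, b=Δ1−h1·(2M1+M2)/6=-1503/340
seg 2: a=0, c=M2/2=-1263/680, d=(M3−M2)/(6·1)=173/680, b=Δ2−h2·(2M2+M3)/6=177/68
seg 3: a=1, c=M3/2=-93/85, d=(M4−M3)/(6·2)=209/544, b=Δ3−h3·(2M3+M4)/6=-237/680
seg 4: a=-1, c=M4/2=1647/1360, d=(M5−M4)/(6·2)=-549/2720, b=Δ4−h4·(2M4+M5)/6=-39/340
t_q=3/2 → seg 1, τ=1/2; S=-3+-1503/340·τ+3651/680·τ²+-819/680·τ³=-21861/5440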